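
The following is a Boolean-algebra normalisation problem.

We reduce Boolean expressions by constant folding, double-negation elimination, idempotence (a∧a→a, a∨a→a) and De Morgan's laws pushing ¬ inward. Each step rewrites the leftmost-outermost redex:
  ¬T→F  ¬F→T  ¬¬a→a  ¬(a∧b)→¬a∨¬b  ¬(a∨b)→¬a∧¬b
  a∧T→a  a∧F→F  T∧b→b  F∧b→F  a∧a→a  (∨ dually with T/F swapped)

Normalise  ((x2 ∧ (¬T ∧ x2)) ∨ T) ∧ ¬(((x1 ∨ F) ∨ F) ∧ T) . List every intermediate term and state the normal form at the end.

  start: ((x2 ∧ (¬T ∧ x2)) ∨ T) ∧ ¬(((x1 ∨ F) ∨ F) ∧ T)
  step 1: T ∧ ¬(((x1 ∨ F) ∨ F) ∧ T)
  step 2: ¬(((x1 ∨ F) ∨ F) ∧ T)
  step 3: ¬((x1 ∨ F) ∨ F) ∨ ¬T
  step 4: (¬(x1 ∨ F) ∧ ¬F) ∨ ¬T
  step 5: ((¬x1 ∧ ¬F) ∧ ¬F) ∨ ¬T
  step 6: ((¬x1 ∧ T) ∧ ¬F) ∨ ¬T
  step 7: (¬x1 ∧ ¬F) ∨ ¬T
  step 8: (¬x1 ∧ T) ∨ ¬T
  step 9: ¬x1 ∨ ¬T
  step 10: ¬x1 ∨ F
  step 11: ¬x1

Answer: normal form = ¬x1  (in 11 steps)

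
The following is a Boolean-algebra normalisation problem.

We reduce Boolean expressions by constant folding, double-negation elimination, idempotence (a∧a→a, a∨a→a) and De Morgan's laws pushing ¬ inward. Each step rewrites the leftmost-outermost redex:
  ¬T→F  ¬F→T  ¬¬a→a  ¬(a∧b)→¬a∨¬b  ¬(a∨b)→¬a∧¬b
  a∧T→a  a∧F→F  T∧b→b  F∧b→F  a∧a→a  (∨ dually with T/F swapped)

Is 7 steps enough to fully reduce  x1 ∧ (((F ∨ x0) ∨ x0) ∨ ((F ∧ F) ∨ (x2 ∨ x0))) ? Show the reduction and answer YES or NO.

Answer: YES — reaches normal form x1 ∧ (x0 ∨ (x2 ∨ x0)) in 4 ≤ 7 steps

Working:
  start: x1 ∧ (((F ∨ x0) ∨ x0) ∨ ((F ∧ F) ∨ (x2 ∨ x0)))
  [1] x1 ∧ ((x0 ∨ x0) ∨ ((F ∧ F) ∨ (x2 ∨ x0)))
  [2] x1 ∧ (x0 ∨ ((F ∧ F) ∨ (x2 ∨ x0)))
  [3] x1 ∧ (x0 ∨ (F ∨ (x2 ∨ x0)))
  [4] x1 ∧ (x0 ∨ (x2 ∨ x0))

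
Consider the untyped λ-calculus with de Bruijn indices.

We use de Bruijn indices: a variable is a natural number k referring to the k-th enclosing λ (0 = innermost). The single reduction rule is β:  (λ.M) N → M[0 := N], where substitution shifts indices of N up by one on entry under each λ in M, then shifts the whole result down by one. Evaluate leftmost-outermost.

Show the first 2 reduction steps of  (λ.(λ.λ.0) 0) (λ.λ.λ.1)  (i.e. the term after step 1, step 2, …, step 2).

  start: (λ.(λ.λ.0) 0) (λ.λ.λ.1)
  [1] (λ.λ.0) (λ.λ.λ.1)
  [2] λ.0

Answer: after 2 steps: λ.0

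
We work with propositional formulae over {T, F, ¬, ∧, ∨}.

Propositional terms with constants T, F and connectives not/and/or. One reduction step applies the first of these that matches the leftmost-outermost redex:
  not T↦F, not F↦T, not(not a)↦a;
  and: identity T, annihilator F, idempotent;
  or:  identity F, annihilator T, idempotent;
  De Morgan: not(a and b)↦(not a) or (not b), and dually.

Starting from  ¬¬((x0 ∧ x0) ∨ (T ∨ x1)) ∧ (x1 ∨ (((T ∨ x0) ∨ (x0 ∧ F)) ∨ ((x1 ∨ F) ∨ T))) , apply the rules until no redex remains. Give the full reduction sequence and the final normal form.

  start: ¬¬((x0 ∧ x0) ∨ (T ∨ x1)) ∧ (x1 ∨ (((T ∨ x0) ∨ (x0 ∧ F)) ∨ ((x1 ∨ F) ∨ T)))
  →1  ((x0 ∧ x0) ∨ (T ∨ x1)) ∧ (x1 ∨ (((T ∨ x0) ∨ (x0 ∧ F)) ∨ ((x1 ∨ F) ∨ T)))
  →2  (x0 ∨ (T ∨ x1)) ∧ (x1 ∨ (((T ∨ x0) ∨ (x0 ∧ F)) ∨ ((x1 ∨ F) ∨ T)))
  →3  (x0 ∨ T) ∧ (x1 ∨ (((T ∨ x0) ∨ (x0 ∧ F)) ∨ ((x1 ∨ F) ∨ T)))
  →4  T ∧ (x1 ∨ (((T ∨ x0) ∨ (x0 ∧ F)) ∨ ((x1 ∨ F) ∨ T)))
  →5  x1 ∨ (((T ∨ x0) ∨ (x0 ∧ F)) ∨ ((x1 ∨ F) ∨ T))
  →6  x1 ∨ ((T ∨ (x0 ∧ F)) ∨ ((x1 ∨ F) ∨ T))
  →7  x1 ∨ (T ∨ ((x1 ∨ F) ∨ T))
  →8  x1 ∨ T
  →9  T

Answer: normal form = T  (in 9 steps)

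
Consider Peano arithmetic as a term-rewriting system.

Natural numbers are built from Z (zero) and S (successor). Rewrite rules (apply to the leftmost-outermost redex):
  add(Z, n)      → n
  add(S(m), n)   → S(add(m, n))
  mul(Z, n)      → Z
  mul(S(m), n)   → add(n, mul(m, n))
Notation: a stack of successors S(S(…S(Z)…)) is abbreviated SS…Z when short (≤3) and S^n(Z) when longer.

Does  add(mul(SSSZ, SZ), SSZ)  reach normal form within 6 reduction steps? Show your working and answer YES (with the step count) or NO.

Answer: NO — after 6 steps the term is S(add(S(add(Z, mul(SZ, SZ))), SSZ)), not yet normal

Working:
  start: add(mul(SSSZ, SZ), SSZ)
  step 1: add(add(SZ, mul(SSZ, SZ)), SSZ)
  step 2: add(S(add(Z, mul(SSZ, SZ))), SSZ)
  step 3: S(add(add(Z, mul(SSZ, SZ)), SSZ))
  step 4: S(add(mul(SSZ, SZ), SSZ))
  step 5: S(add(add(SZ, mul(SZ, SZ)), SSZ))
  step 6: S(add(S(add(Z, mul(SZ, SZ))), SSZ))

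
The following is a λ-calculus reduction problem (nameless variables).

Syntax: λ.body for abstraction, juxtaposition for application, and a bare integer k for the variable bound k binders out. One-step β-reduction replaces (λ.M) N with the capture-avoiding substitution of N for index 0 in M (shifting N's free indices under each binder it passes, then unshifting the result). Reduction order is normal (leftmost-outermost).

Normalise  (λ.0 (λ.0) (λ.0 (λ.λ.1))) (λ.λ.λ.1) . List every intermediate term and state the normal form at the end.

Answer: normal form = λ.λ.0 (λ.λ.1)  (in 3 steps)

Derivation:
  start: (λ.0 (λ.0) (λ.0 (λ.λ.1))) (λ.λ.λ.1)
  step 1: (λ.λ.λ.1) (λ.0) (λ.0 (λ.λ.1))
  step 2: (λ.λ.1) (λ.0 (λ.λ.1))
  step 3: λ.λ.0 (λ.λ.1)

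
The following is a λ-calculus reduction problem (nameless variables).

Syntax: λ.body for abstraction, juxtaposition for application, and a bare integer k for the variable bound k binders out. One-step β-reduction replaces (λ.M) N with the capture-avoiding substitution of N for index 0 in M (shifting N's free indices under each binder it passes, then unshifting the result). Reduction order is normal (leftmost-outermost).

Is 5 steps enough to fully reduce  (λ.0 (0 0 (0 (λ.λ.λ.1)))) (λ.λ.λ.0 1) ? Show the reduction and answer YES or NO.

Answer: YES — reaches normal form λ.λ.0 1 in 2 ≤ 5 steps

Reduction:
  start: (λ.0 (0 0 (0 (λ.λ.λ.1)))) (λ.λ.λ.0 1)
  [1] (λ.λ.λ.0 1) ((λ.λ.λ.0 1) (λ.λ.λ.0 1) ((λ.λ.λ.0 1) (λ.λ.λ.1)))
  [2] λ.λ.0 1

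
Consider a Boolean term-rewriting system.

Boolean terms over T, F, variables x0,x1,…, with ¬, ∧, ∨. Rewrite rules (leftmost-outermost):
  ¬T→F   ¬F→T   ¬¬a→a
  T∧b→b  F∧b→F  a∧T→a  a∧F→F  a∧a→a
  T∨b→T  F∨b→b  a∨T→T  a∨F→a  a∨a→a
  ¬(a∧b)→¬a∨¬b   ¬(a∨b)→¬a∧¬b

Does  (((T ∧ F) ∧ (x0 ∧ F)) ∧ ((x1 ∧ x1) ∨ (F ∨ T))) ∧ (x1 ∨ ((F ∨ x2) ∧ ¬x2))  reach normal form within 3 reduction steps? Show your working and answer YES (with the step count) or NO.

  start: (((T ∧ F) ∧ (x0 ∧ F)) ∧ ((x1 ∧ x1) ∨ (F ∨ T))) ∧ (x1 ∨ ((F ∨ x2) ∧ ¬x2))
  step 1: ((F ∧ (x0 ∧ F)) ∧ ((x1 ∧ x1) ∨ (F ∨ T))) ∧ (x1 ∨ ((F ∨ x2) ∧ ¬x2))
  step 2: (F ∧ ((x1 ∧ x1) ∨ (F ∨ T))) ∧ (x1 ∨ ((F ∨ x2) ∧ ¬x2))
  step 3: F ∧ (x1 ∨ ((F ∨ x2) ∧ ¬x2))

Answer: NO — after 3 steps the term is F ∧ (x1 ∨ ((F ∨ x2) ∧ ¬x2)), not yet normal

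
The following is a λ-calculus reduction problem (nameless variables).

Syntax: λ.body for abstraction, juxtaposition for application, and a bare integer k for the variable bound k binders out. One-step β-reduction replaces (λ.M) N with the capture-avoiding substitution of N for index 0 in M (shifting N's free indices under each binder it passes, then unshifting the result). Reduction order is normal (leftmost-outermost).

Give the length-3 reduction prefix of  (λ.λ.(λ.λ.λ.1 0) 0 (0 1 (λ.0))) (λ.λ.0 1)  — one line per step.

  start: (λ.λ.(λ.λ.λ.1 0) 0 (0 1 (λ.0))) (λ.λ.0 1)
  step 1: λ.(λ.λ.λ.1 0) 0 (0 (λ.λ.0 1) (λ.0))
  step 2: λ.(λ.λ.1 0) (0 (λ.λ.0 1) (λ.0))
  step 3: λ.λ.1 (λ.λ.0 1) (λ.0) 0

Answer: after 3 steps: λ.λ.1 (λ.λ.0 1) (λ.0) 0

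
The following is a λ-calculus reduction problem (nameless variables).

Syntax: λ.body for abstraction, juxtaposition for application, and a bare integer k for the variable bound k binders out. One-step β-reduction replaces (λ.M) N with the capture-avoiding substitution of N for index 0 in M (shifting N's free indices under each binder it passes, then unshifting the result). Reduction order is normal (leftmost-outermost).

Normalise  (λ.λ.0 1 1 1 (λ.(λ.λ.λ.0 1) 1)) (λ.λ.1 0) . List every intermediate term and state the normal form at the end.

  start: (λ.λ.0 1 1 1 (λ.(λ.λ.λ.0 1) 1)) (λ.λ.1 0)
  →1  λ.0 (λ.λ.1 0) (λ.λ.1 0) (λ.λ.1 0) (λ.(λ.λ.λ.0 1) 1)
  →2  λ.0 (λ.λ.1 0) (λ.λ.1 0) (λ.λ.1 0) (λ.λ.λ.0 1)

Answer: normal form = λ.0 (λ.λ.1 0) (λ.λ.1 0) (λ.λ.1 0) (λ.λ.λ.0 1)  (in 2 steps)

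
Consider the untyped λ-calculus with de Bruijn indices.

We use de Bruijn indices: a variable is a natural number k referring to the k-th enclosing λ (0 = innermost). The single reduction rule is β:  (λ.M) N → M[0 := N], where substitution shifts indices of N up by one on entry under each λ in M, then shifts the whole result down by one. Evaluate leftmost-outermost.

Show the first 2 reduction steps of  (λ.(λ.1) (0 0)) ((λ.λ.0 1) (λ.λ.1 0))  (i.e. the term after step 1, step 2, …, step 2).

  start: (λ.(λ.1) (0 0)) ((λ.λ.0 1) (λ.λ.1 0))
  →1  (λ.(λ.λ.0 1) (λ.λ.1 0)) ((λ.λ.0 1) (λ.λ.1 0) ((λ.λ.0 1) (λ.λ.1 0)))
  →2  (λ.λ.0 1) (λ.λ.1 0)

Answer: after 2 steps: (λ.λ.0 1) (λ.λ.1 0)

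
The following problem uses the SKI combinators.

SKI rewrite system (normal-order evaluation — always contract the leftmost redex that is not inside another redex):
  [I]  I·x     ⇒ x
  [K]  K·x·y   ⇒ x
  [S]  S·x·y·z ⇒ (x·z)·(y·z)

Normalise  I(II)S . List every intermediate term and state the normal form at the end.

  start: I(II)S
  →1  IIS
  →2  IS
  →3  S

Answer: normal form = S  (in 3 steps)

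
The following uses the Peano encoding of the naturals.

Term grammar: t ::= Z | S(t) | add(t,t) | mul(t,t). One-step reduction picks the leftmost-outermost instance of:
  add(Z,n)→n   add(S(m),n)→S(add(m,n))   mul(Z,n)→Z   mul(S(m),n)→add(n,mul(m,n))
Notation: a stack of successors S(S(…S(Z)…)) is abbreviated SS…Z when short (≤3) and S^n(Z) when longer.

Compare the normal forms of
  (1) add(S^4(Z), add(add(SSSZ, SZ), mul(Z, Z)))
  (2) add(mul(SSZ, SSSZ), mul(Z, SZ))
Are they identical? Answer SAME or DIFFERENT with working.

Term A:
  start: add(S^4(Z), add(add(SSSZ, SZ), mul(Z, Z)))
  →1  S(add(SSSZ, add(add(SSSZ, SZ), mul(Z, Z))))
  →2  S(S(add(SSZ, add(add(SSSZ, SZ), mul(Z, Z)))))
  →3  S(S(S(add(SZ, add(add(SSSZ, SZ), mul(Z, Z))))))
  →4  S(S(S(S(add(Z, add(add(SSSZ, SZ), mul(Z, Z)))))))
  →5  S(S(S(S(add(add(SSSZ, SZ), mul(Z, Z))))))
  →6  S(S(S(S(add(S(add(SSZ, SZ)), mul(Z, Z))))))
  →7  S(S(S(S(S(add(add(SSZ, SZ), mul(Z, Z)))))))
  →8  S(S(S(S(S(add(S(add(SZ, SZ)), mul(Z, Z)))))))
  →9  S(S(S(S(S(S(add(add(SZ, SZ), mul(Z, Z))))))))
  →10  S(S(S(S(S(S(add(S(add(Z, SZ)), mul(Z, Z))))))))
  →11  S(S(S(S(S(S(S(add(add(Z, SZ), mul(Z, Z)))))))))
  →12  S(S(S(S(S(S(S(add(SZ, mul(Z, Z)))))))))
  →13  S(S(S(S(S(S(S(S(add(Z, mul(Z, Z))))))))))
  →14  S(S(S(S(S(S(S(S(mul(Z, Z)))))))))
  →15  S^8(Z)

Term B:
  start: add(mul(SSZ, SSSZ), mul(Z, SZ))
  →1  add(add(SSSZ, mul(SZ, SSSZ)), mul(Z, SZ))
  →2  add(S(add(SSZ, mul(SZ, SSSZ))), mul(Z, SZ))
  →3  S(add(add(SSZ, mul(SZ, SSSZ)), mul(Z, SZ)))
  →4  S(add(S(add(SZ, mul(SZ, SSSZ))), mul(Z, SZ)))
  →5  S(S(add(add(SZ, mul(SZ, SSSZ)), mul(Z, SZ))))
  →6  S(S(add(S(add(Z, mul(SZ, SSSZ))), mul(Z, SZ))))
  →7  S(S(S(add(add(Z, mul(SZ, SSSZ)), mul(Z, SZ)))))
  →8  S(S(S(add(mul(SZ, SSSZ), mul(Z, SZ)))))
  →9  S(S(S(add(add(SSSZ, mul(Z, SSSZ)), mul(Z, SZ)))))
  →10  S(S(S(add(S(add(SSZ, mul(Z, SSSZ))), mul(Z, SZ)))))
  →11  S(S(S(S(add(add(SSZ, mul(Z, SSSZ)), mul(Z, SZ))))))
  →12  S(S(S(S(add(S(add(SZ, mul(Z, SSSZ))), mul(Z, SZ))))))
  →13  S(S(S(S(S(add(add(SZ, mul(Z, SSSZ)), mul(Z, SZ)))))))
  →14  S(S(S(S(S(add(S(add(Z, mul(Z, SSSZ))), mul(Z, SZ)))))))
  →15  S(S(S(S(S(S(add(add(Z, mul(Z, SSSZ)), mul(Z, SZ))))))))
  →16  S(S(S(S(S(S(add(mul(Z, SSSZ), mul(Z, SZ))))))))
  →17  S(S(S(S(S(S(add(Z, mul(Z, SZ))))))))
  →18  S(S(S(S(S(S(mul(Z, SZ)))))))
  →19  S^6(Z)

Answer: DIFFERENT — A ⇓ S^8(Z), B ⇓ S^6(Z)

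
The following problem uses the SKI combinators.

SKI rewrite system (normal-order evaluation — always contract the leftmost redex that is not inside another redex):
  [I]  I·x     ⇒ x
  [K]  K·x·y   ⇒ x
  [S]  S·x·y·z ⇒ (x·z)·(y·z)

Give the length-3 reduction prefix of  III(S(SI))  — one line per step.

  start: III(S(SI))
  →1  II(S(SI))
  →2  I(S(SI))
  →3  S(SI)

Answer: after 3 steps: S(SI)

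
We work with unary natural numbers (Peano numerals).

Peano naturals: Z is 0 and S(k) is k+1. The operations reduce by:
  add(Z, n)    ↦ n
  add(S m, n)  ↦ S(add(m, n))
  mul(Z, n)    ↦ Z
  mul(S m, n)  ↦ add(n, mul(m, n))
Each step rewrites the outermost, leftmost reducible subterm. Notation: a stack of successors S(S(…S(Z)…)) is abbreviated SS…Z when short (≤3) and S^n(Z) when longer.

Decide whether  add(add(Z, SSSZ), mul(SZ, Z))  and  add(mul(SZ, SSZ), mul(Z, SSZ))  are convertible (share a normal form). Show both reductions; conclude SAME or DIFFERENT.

Answer: DIFFERENT — A ⇓ SSSZ, B ⇓ SSZ

Derivation:
Term A:
  start: add(add(Z, SSSZ), mul(SZ, Z))
  step 1: add(SSSZ, mul(SZ, Z))
  step 2: S(add(SSZ, mul(SZ, Z)))
  step 3: S(S(add(SZ, mul(SZ, Z))))
  step 4: S(S(S(add(Z, mul(SZ, Z)))))
  step 5: S(S(S(mul(SZ, Z))))
  step 6: S(S(S(add(Z, mul(Z, Z)))))
  step 7: S(S(S(mul(Z, Z))))
  step 8: SSSZ

Term B:
  start: add(mul(SZ, SSZ), mul(Z, SSZ))
  step 1: add(add(SSZ, mul(Z, SSZ)), mul(Z, SSZ))
  step 2: add(S(add(SZ, mul(Z, SSZ))), mul(Z, SSZ))
  step 3: S(add(add(SZ, mul(Z, SSZ)), mul(Z, SSZ)))
  step 4: S(add(S(add(Z, mul(Z, SSZ))), mul(Z, SSZ)))
  step 5: S(S(add(add(Z, mul(Z, SSZ)), mul(Z, SSZ))))
  step 6: S(S(add(mul(Z, SSZ), mul(Z, SSZ))))
  step 7: S(S(add(Z, mul(Z, SSZ))))
  step 8: S(S(mul(Z, SSZ)))
  step 9: SSZ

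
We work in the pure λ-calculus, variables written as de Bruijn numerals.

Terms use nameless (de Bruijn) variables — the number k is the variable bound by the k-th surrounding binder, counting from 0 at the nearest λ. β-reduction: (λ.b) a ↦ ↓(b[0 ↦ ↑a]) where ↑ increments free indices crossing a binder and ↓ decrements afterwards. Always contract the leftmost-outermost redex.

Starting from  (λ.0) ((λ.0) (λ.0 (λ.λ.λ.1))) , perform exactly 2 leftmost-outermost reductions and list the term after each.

Answer: after 2 steps: λ.0 (λ.λ.λ.1)

Derivation:
  start: (λ.0) ((λ.0) (λ.0 (λ.λ.λ.1)))
  step 1: (λ.0) (λ.0 (λ.λ.λ.1))
  step 2: λ.0 (λ.λ.λ.1)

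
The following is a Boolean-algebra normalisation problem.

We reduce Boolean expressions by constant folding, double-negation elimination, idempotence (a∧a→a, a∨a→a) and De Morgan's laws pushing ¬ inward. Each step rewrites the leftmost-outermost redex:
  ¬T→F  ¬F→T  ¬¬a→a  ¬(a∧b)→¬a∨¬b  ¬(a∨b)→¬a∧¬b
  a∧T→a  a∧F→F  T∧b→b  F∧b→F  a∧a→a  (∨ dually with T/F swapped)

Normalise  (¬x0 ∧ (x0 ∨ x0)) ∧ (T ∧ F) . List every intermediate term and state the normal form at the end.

  start: (¬x0 ∧ (x0 ∨ x0)) ∧ (T ∧ F)
  [1] (¬x0 ∧ x0) ∧ (T ∧ F)
  [2] (¬x0 ∧ x0) ∧ F
  [3] F

Answer: normal form = F  (in 3 steps)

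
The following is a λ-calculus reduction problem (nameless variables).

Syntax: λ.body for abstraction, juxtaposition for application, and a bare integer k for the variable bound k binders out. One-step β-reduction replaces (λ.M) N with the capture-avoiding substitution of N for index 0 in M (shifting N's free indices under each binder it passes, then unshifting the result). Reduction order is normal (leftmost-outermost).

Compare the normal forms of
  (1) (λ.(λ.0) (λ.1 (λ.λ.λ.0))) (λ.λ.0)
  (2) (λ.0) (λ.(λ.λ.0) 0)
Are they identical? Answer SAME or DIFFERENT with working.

Term A:
  start: (λ.(λ.0) (λ.1 (λ.λ.λ.0))) (λ.λ.0)
  step 1: (λ.0) (λ.(λ.λ.0) (λ.λ.λ.0))
  step 2: λ.(λ.λ.0) (λ.λ.λ.0)
  step 3: λ.λ.0

Term B:
  start: (λ.0) (λ.(λ.λ.0) 0)
  step 1: λ.(λ.λ.0) 0
  step 2: λ.λ.0

Answer: SAME — A ⇓ λ.λ.0, B ⇓ λ.λ.0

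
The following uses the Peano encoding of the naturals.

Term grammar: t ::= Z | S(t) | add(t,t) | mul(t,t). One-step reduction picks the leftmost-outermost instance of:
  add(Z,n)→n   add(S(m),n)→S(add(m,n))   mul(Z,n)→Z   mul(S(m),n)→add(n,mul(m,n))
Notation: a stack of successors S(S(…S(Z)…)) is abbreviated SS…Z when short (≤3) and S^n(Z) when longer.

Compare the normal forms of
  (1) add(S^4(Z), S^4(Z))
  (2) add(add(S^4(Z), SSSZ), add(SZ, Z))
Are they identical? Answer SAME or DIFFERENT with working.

Term A:
  start: add(S^4(Z), S^4(Z))
  →1  S(add(SSSZ, S^4(Z)))
  →2  S(S(add(SSZ, S^4(Z))))
  →3  S(S(S(add(SZ, S^4(Z)))))
  →4  S(S(S(S(add(Z, S^4(Z))))))
  →5  S^8(Z)

Term B:
  start: add(add(S^4(Z), SSSZ), add(SZ, Z))
  →1  add(S(add(SSSZ, SSSZ)), add(SZ, Z))
  →2  S(add(add(SSSZ, SSSZ), add(SZ, Z)))
  →3  S(add(S(add(SSZ, SSSZ)), add(SZ, Z)))
  →4  S(S(add(add(SSZ, SSSZ), add(SZ, Z))))
  →5  S(S(add(S(add(SZ, SSSZ)), add(SZ, Z))))
  →6  S(S(S(add(add(SZ, SSSZ), add(SZ, Z)))))
  →7  S(S(S(add(S(add(Z, SSSZ)), add(SZ, Z)))))
  →8  S(S(S(S(add(add(Z, SSSZ), add(SZ, Z))))))
  →9  S(S(S(S(add(SSSZ, add(SZ, Z))))))
  →10  S(S(S(S(S(add(SSZ, add(SZ, Z)))))))
  →11  S(S(S(S(S(S(add(SZ, add(SZ, Z))))))))
  →12  S(S(S(S(S(S(S(add(Z, add(SZ, Z)))))))))
  →13  S(S(S(S(S(S(S(add(SZ, Z))))))))
  →14  S(S(S(S(S(S(S(S(add(Z, Z)))))))))
  →15  S^8(Z)

Answer: SAME — A ⇓ S^8(Z), B ⇓ S^8(Z)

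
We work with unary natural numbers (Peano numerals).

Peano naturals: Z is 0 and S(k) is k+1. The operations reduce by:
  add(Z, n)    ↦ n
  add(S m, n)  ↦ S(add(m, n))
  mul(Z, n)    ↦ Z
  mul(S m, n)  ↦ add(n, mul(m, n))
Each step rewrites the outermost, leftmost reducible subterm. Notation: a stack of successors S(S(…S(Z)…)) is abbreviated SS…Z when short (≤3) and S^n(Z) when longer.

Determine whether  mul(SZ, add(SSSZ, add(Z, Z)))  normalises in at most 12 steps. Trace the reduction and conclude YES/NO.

Answer: YES — reaches normal form SSSZ in 11 ≤ 12 steps

Derivation:
  start: mul(SZ, add(SSSZ, add(Z, Z)))
  step 1: add(add(SSSZ, add(Z, Z)), mul(Z, add(SSSZ, add(Z, Z))))
  step 2: add(S(add(SSZ, add(Z, Z))), mul(Z, add(SSSZ, add(Z, Z))))
  step 3: S(add(add(SSZ, add(Z, Z)), mul(Z, add(SSSZ, add(Z, Z)))))
  step 4: S(add(S(add(SZ, add(Z, Z))), mul(Z, add(SSSZ, add(Z, Z)))))
  step 5: S(S(add(add(SZ, add(Z, Z)), mul(Z, add(SSSZ, add(Z, Z))))))
  step 6: S(S(add(S(add(Z, add(Z, Z))), mul(Z, add(SSSZ, add(Z, Z))))))
  step 7: S(S(S(add(add(Z, add(Z, Z)), mul(Z, add(SSSZ, add(Z, Z)))))))
  step 8: S(S(S(add(add(Z, Z), mul(Z, add(SSSZ, add(Z, Z)))))))
  step 9: S(S(S(add(Z, mul(Z, add(SSSZ, add(Z, Z)))))))
  step 10: S(S(S(mul(Z, add(SSSZ, add(Z, Z))))))
  step 11: SSSZ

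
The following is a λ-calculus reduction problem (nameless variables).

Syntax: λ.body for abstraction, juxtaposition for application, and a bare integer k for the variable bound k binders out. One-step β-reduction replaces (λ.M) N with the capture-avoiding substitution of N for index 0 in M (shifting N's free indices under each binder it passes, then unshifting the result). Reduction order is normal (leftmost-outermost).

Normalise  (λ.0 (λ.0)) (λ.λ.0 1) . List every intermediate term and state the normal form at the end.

Answer: normal form = λ.0 (λ.0)  (in 2 steps)

Derivation:
  start: (λ.0 (λ.0)) (λ.λ.0 1)
  →1  (λ.λ.0 1) (λ.0)
  →2  λ.0 (λ.0)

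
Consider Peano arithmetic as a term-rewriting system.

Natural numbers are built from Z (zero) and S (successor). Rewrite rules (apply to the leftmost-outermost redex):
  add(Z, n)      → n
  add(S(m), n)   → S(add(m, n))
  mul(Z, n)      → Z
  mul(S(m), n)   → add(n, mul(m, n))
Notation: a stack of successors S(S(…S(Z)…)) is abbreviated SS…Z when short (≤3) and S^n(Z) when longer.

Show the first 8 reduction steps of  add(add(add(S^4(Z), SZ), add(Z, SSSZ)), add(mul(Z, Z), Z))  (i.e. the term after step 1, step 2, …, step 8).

Answer: after 8 steps: S(S(add(S(add(add(SZ, SZ), add(Z, SSSZ))), add(mul(Z, Z), Z))))

Reduction:
  start: add(add(add(S^4(Z), SZ), add(Z, SSSZ)), add(mul(Z, Z), Z))
  step 1: add(add(S(add(SSSZ, SZ)), add(Z, SSSZ)), add(mul(Z, Z), Z))
  step 2: add(S(add(add(SSSZ, SZ), add(Z, SSSZ))), add(mul(Z, Z), Z))
  step 3: S(add(add(add(SSSZ, SZ), add(Z, SSSZ)), add(mul(Z, Z), Z)))
  step 4: S(add(add(S(add(SSZ, SZ)), add(Z, SSSZ)), add(mul(Z, Z), Z)))
  step 5: S(add(S(add(add(SSZ, SZ), add(Z, SSSZ))), add(mul(Z, Z), Z)))
  step 6: S(S(add(add(add(SSZ, SZ), add(Z, SSSZ)), add(mul(Z, Z), Z))))
  step 7: S(S(add(add(S(add(SZ, SZ)), add(Z, SSSZ)), add(mul(Z, Z), Z))))
  step 8: S(S(add(S(add(add(SZ, SZ), add(Z, SSSZ))), add(mul(Z, Z), Z))))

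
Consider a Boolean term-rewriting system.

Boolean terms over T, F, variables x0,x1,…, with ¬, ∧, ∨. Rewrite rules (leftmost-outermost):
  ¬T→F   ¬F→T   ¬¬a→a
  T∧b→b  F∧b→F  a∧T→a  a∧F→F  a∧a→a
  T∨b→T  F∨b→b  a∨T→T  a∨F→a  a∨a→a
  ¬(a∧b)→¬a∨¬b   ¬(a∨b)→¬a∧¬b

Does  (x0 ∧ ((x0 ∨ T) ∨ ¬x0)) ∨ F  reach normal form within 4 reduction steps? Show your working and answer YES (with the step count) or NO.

Answer: YES — reaches normal form x0 in 4 ≤ 4 steps

Working:
  start: (x0 ∧ ((x0 ∨ T) ∨ ¬x0)) ∨ F
  →1  x0 ∧ ((x0 ∨ T) ∨ ¬x0)
  →2  x0 ∧ (T ∨ ¬x0)
  →3  x0 ∧ T
  →4  x0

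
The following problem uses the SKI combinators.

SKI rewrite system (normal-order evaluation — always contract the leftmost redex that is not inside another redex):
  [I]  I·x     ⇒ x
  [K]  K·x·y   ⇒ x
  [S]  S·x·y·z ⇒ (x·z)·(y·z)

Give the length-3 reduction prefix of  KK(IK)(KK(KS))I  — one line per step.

  start: KK(IK)(KK(KS))I
  [1] K(KK(KS))I
  [2] KK(KS)
  [3] K

Answer: after 3 steps: K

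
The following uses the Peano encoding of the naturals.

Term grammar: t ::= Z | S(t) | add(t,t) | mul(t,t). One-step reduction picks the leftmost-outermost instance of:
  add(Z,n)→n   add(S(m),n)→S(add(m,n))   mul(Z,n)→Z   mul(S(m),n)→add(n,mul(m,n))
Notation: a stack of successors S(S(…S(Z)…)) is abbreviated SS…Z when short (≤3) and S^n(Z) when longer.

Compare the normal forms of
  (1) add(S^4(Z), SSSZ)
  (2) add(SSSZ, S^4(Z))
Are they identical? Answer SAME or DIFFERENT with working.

Term A:
  start: add(S^4(Z), SSSZ)
  →1  S(add(SSSZ, SSSZ))
  →2  S(S(add(SSZ, SSSZ)))
  →3  S(S(S(add(SZ, SSSZ))))
  →4  S(S(S(S(add(Z, SSSZ)))))
  →5  S^7(Z)

Term B:
  start: add(SSSZ, S^4(Z))
  →1  S(add(SSZ, S^4(Z)))
  →2  S(S(add(SZ, S^4(Z))))
  →3  S(S(S(add(Z, S^4(Z)))))
  →4  S^7(Z)

Answer: SAME — A ⇓ S^7(Z), B ⇓ S^7(Z)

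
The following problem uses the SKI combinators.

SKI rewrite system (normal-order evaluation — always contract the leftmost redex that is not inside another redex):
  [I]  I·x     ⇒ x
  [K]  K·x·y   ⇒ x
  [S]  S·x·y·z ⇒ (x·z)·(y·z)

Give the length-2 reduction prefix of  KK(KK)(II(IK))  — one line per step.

Answer: after 2 steps: K(I(IK))

Reduction:
  start: KK(KK)(II(IK))
  →1  K(II(IK))
  →2  K(I(IK))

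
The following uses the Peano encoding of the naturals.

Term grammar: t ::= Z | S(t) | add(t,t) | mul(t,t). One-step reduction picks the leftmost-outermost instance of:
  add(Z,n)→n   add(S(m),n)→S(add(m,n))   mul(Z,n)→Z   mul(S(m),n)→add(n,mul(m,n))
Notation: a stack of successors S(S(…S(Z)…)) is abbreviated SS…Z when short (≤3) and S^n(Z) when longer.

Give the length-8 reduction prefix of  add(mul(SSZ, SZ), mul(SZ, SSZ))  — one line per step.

  start: add(mul(SSZ, SZ), mul(SZ, SSZ))
  →1  add(add(SZ, mul(SZ, SZ)), mul(SZ, SSZ))
  →2  add(S(add(Z, mul(SZ, SZ))), mul(SZ, SSZ))
  →3  S(add(add(Z, mul(SZ, SZ)), mul(SZ, SSZ)))
  →4  S(add(mul(SZ, SZ), mul(SZ, SSZ)))
  →5  S(add(add(SZ, mul(Z, SZ)), mul(SZ, SSZ)))
  →6  S(add(S(add(Z, mul(Z, SZ))), mul(SZ, SSZ)))
  →7  S(S(add(add(Z, mul(Z, SZ)), mul(SZ, SSZ))))
  →8  S(S(add(mul(Z, SZ), mul(SZ, SSZ))))

Answer: after 8 steps: S(S(add(mul(Z, SZ), mul(SZ, SSZ))))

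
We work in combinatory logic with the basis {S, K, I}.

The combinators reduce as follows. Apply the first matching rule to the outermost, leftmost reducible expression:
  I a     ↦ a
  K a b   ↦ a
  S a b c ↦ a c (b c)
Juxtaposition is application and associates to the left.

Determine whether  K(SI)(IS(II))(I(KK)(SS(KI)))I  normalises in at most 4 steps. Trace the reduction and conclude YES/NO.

  start: K(SI)(IS(II))(I(KK)(SS(KI)))I
  step 1: SI(I(KK)(SS(KI)))I
  step 2: II(I(KK)(SS(KI))I)
  step 3: I(I(KK)(SS(KI))I)
  step 4: I(KK)(SS(KI))I

Answer: NO — after 4 steps the term is I(KK)(SS(KI))I, not yet normal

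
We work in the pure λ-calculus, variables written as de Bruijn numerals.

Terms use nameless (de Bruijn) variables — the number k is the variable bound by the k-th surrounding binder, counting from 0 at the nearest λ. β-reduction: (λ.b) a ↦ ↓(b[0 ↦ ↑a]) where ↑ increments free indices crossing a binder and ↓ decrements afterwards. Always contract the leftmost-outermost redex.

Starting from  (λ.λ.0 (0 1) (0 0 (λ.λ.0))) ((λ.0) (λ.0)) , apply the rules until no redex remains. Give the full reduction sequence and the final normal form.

Answer: normal form = λ.0 (0 (λ.0)) (0 0 (λ.λ.0))  (in 2 steps)

Working:
  start: (λ.λ.0 (0 1) (0 0 (λ.λ.0))) ((λ.0) (λ.0))
  [1] λ.0 (0 ((λ.0) (λ.0))) (0 0 (λ.λ.0))
  [2] λ.0 (0 (λ.0)) (0 0 (λ.λ.0))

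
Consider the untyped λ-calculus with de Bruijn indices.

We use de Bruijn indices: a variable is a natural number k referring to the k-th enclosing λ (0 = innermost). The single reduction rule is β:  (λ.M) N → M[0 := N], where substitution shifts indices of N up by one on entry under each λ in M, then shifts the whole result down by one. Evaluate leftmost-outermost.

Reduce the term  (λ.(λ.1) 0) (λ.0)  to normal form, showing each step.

  start: (λ.(λ.1) 0) (λ.0)
  [1] (λ.λ.0) (λ.0)
  [2] λ.0

Answer: normal form = λ.0  (in 2 steps)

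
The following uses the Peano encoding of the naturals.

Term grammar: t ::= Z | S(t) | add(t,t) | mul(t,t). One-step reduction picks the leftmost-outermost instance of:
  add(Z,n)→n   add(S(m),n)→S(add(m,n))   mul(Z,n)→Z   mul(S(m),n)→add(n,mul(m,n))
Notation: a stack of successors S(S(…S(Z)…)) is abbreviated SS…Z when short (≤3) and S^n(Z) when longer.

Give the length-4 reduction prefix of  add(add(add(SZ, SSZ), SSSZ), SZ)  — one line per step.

  start: add(add(add(SZ, SSZ), SSSZ), SZ)
  [1] add(add(S(add(Z, SSZ)), SSSZ), SZ)
  [2] add(S(add(add(Z, SSZ), SSSZ)), SZ)
  [3] S(add(add(add(Z, SSZ), SSSZ), SZ))
  [4] S(add(add(SSZ, SSSZ), SZ))

Answer: after 4 steps: S(add(add(SSZ, SSSZ), SZ))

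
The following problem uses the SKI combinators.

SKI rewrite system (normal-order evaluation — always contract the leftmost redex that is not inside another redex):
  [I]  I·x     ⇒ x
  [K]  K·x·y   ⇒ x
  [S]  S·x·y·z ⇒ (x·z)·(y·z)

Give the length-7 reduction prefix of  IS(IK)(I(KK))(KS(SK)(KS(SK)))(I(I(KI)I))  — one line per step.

  start: IS(IK)(I(KK))(KS(SK)(KS(SK)))(I(I(KI)I))
  →1  S(IK)(I(KK))(KS(SK)(KS(SK)))(I(I(KI)I))
  →2  IK(KS(SK)(KS(SK)))(I(KK)(KS(SK)(KS(SK))))(I(I(KI)I))
  →3  K(KS(SK)(KS(SK)))(I(KK)(KS(SK)(KS(SK))))(I(I(KI)I))
  →4  KS(SK)(KS(SK))(I(I(KI)I))
  →5  S(KS(SK))(I(I(KI)I))
  →6  SS(I(I(KI)I))
  →7  SS(I(KI)I)

Answer: after 7 steps: SS(I(KI)I)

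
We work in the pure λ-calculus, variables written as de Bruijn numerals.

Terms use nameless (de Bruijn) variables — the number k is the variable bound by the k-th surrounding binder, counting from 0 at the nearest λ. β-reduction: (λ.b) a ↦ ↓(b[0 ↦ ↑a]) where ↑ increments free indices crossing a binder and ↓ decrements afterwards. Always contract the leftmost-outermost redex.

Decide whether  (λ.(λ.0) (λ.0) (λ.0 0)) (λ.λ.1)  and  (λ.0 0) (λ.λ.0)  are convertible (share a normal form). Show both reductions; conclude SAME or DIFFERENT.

Term A:
  start: (λ.(λ.0) (λ.0) (λ.0 0)) (λ.λ.1)
  step 1: (λ.0) (λ.0) (λ.0 0)
  step 2: (λ.0) (λ.0 0)
  step 3: λ.0 0

Term B:
  start: (λ.0 0) (λ.λ.0)
  step 1: (λ.λ.0) (λ.λ.0)
  step 2: λ.0

Answer: DIFFERENT — A ⇓ λ.0 0, B ⇓ λ.0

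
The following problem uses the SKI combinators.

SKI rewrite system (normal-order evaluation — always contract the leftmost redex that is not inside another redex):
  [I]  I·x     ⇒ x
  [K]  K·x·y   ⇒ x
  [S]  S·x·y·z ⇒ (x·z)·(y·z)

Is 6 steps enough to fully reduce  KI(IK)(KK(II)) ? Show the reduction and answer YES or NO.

  start: KI(IK)(KK(II))
  [1] I(KK(II))
  [2] KK(II)
  [3] K

Answer: YES — reaches normal form K in 3 ≤ 6 steps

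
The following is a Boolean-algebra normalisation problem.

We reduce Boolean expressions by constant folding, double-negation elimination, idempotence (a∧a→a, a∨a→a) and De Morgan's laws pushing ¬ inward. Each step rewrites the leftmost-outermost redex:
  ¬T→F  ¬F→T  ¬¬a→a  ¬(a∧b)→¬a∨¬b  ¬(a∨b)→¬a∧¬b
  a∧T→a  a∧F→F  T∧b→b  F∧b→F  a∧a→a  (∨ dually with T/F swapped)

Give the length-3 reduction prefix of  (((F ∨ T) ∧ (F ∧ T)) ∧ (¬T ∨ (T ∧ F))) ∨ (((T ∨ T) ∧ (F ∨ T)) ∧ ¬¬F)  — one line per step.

Answer: after 3 steps: (F ∧ (¬T ∨ (T ∧ F))) ∨ (((T ∨ T) ∧ (F ∨ T)) ∧ ¬¬F)

Reduction:
  start: (((F ∨ T) ∧ (F ∧ T)) ∧ (¬T ∨ (T ∧ F))) ∨ (((T ∨ T) ∧ (F ∨ T)) ∧ ¬¬F)
  →1  ((T ∧ (F ∧ T)) ∧ (¬T ∨ (T ∧ F))) ∨ (((T ∨ T) ∧ (F ∨ T)) ∧ ¬¬F)
  →2  ((F ∧ T) ∧ (¬T ∨ (T ∧ F))) ∨ (((T ∨ T) ∧ (F ∨ T)) ∧ ¬¬F)
  →3  (F ∧ (¬T ∨ (T ∧ F))) ∨ (((T ∨ T) ∧ (F ∨ T)) ∧ ¬¬F)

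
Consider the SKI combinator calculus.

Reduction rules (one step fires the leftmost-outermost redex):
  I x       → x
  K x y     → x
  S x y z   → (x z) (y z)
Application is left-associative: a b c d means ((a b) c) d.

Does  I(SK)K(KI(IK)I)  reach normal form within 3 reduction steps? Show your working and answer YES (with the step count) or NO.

Answer: NO — after 3 steps the term is KI(IK)I, not yet normal

Reduction:
  start: I(SK)K(KI(IK)I)
  step 1: SKK(KI(IK)I)
  step 2: K(KI(IK)I)(K(KI(IK)I))
  step 3: KI(IK)I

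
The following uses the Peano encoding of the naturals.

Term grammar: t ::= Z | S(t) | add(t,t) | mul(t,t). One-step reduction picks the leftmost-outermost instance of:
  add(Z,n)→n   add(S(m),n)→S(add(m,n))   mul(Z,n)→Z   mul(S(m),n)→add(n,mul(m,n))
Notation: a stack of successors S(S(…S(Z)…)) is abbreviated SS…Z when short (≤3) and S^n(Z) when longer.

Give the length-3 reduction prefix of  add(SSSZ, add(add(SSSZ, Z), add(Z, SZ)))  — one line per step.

  start: add(SSSZ, add(add(SSSZ, Z), add(Z, SZ)))
  [1] S(add(SSZ, add(add(SSSZ, Z), add(Z, SZ))))
  [2] S(S(add(SZ, add(add(SSSZ, Z), add(Z, SZ)))))
  [3] S(S(S(add(Z, add(add(SSSZ, Z), add(Z, SZ))))))

Answer: after 3 steps: S(S(S(add(Z, add(add(SSSZ, Z), add(Z, SZ))))))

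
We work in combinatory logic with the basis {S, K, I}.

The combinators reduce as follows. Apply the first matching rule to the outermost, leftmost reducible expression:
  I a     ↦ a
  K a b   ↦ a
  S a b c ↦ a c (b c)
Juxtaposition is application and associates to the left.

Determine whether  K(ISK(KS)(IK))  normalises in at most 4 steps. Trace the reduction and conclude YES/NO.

Answer: YES — reaches normal form KK in 4 ≤ 4 steps

Reduction:
  start: K(ISK(KS)(IK))
  step 1: K(SK(KS)(IK))
  step 2: K(K(IK)(KS(IK)))
  step 3: K(IK)
  step 4: KK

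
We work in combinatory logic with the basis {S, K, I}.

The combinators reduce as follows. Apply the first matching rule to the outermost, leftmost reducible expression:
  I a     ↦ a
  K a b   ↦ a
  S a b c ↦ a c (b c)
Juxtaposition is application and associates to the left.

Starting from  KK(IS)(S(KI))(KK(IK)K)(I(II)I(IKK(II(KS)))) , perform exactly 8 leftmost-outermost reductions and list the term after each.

Answer: after 8 steps: S(KI)K

Working:
  start: KK(IS)(S(KI))(KK(IK)K)(I(II)I(IKK(II(KS))))
  →1  K(S(KI))(KK(IK)K)(I(II)I(IKK(II(KS))))
  →2  S(KI)(I(II)I(IKK(II(KS))))
  →3  S(KI)(III(IKK(II(KS))))
  →4  S(KI)(II(IKK(II(KS))))
  →5  S(KI)(I(IKK(II(KS))))
  →6  S(KI)(IKK(II(KS)))
  →7  S(KI)(KK(II(KS)))
  →8  S(KI)K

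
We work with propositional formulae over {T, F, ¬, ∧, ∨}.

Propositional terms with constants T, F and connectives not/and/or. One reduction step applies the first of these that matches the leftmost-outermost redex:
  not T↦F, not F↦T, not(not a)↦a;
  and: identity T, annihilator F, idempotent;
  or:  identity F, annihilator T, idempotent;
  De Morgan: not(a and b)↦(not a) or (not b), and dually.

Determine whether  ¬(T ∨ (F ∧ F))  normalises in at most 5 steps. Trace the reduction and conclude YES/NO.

Answer: YES — reaches normal form F in 3 ≤ 5 steps

Reduction:
  start: ¬(T ∨ (F ∧ F))
  step 1: ¬T ∧ ¬(F ∧ F)
  step 2: F ∧ ¬(F ∧ F)
  step 3: F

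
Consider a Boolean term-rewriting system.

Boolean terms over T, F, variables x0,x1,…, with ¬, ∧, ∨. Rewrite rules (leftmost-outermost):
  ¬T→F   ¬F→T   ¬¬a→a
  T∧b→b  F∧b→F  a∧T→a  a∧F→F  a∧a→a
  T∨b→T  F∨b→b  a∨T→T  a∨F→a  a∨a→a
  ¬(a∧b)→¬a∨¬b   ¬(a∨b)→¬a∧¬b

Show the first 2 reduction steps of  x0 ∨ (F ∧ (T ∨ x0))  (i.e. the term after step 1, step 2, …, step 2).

  start: x0 ∨ (F ∧ (T ∨ x0))
  [1] x0 ∨ F
  [2] x0

Answer: after 2 steps: x0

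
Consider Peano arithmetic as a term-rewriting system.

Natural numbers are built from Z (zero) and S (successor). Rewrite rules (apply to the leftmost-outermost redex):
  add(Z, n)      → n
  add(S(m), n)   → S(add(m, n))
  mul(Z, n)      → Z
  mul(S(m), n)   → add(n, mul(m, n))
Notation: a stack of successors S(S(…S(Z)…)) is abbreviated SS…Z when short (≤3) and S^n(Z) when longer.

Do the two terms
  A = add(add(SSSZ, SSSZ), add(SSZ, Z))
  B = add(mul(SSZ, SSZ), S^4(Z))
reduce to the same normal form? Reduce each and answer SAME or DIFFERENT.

Term A:
  start: add(add(SSSZ, SSSZ), add(SSZ, Z))
  step 1: add(S(add(SSZ, SSSZ)), add(SSZ, Z))
  step 2: S(add(add(SSZ, SSSZ), add(SSZ, Z)))
  step 3: S(add(S(add(SZ, SSSZ)), add(SSZ, Z)))
  step 4: S(S(add(add(SZ, SSSZ), add(SSZ, Z))))
  step 5: S(S(add(S(add(Z, SSSZ)), add(SSZ, Z))))
  step 6: S(S(S(add(add(Z, SSSZ), add(SSZ, Z)))))
  step 7: S(S(S(add(SSSZ, add(SSZ, Z)))))
  step 8: S(S(S(S(add(SSZ, add(SSZ, Z))))))
  step 9: S(S(S(S(S(add(SZ, add(SSZ, Z)))))))
  step 10: S(S(S(S(S(S(add(Z, add(SSZ, Z))))))))
  step 11: S(S(S(S(S(S(add(SSZ, Z)))))))
  step 12: S(S(S(S(S(S(S(add(SZ, Z))))))))
  step 13: S(S(S(S(S(S(S(S(add(Z, Z)))))))))
  step 14: S^8(Z)

Term B:
  start: add(mul(SSZ, SSZ), S^4(Z))
  step 1: add(add(SSZ, mul(SZ, SSZ)), S^4(Z))
  step 2: add(S(add(SZ, mul(SZ, SSZ))), S^4(Z))
  step 3: S(add(add(SZ, mul(SZ, SSZ)), S^4(Z)))
  step 4: S(add(S(add(Z, mul(SZ, SSZ))), S^4(Z)))
  step 5: S(S(add(add(Z, mul(SZ, SSZ)), S^4(Z))))
  step 6: S(S(add(mul(SZ, SSZ), S^4(Z))))
  step 7: S(S(add(add(SSZ, mul(Z, SSZ)), S^4(Z))))
  step 8: S(S(add(S(add(SZ, mul(Z, SSZ))), S^4(Z))))
  step 9: S(S(S(add(add(SZ, mul(Z, SSZ)), S^4(Z)))))
  step 10: S(S(S(add(S(add(Z, mul(Z, SSZ))), S^4(Z)))))
  step 11: S(S(S(S(add(add(Z, mul(Z, SSZ)), S^4(Z))))))
  step 12: S(S(S(S(add(mul(Z, SSZ), S^4(Z))))))
  step 13: S(S(S(S(add(Z, S^4(Z))))))
  step 14: S^8(Z)

Answer: SAME — A ⇓ S^8(Z), B ⇓ S^8(Z)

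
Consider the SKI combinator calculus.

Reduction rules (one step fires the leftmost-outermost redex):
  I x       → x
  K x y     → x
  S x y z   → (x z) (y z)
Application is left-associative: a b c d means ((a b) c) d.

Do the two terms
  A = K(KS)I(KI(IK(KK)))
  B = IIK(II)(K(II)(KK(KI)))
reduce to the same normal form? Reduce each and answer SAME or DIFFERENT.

Answer: DIFFERENT — A ⇓ S, B ⇓ I

Reduction:
Term A:
  start: K(KS)I(KI(IK(KK)))
  step 1: KS(KI(IK(KK)))
  step 2: S

Term B:
  start: IIK(II)(K(II)(KK(KI)))
  step 1: IK(II)(K(II)(KK(KI)))
  step 2: K(II)(K(II)(KK(KI)))
  step 3: II
  step 4: I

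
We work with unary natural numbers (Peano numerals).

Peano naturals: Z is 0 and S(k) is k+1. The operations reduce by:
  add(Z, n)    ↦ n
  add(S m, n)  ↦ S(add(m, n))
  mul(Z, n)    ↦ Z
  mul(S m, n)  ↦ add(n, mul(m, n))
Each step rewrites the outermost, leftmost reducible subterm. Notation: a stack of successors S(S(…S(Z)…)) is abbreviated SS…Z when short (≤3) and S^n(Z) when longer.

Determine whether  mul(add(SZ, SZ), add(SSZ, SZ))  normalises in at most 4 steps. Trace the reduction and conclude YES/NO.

Answer: NO — after 4 steps the term is S(add(add(SZ, SZ), mul(add(Z, SZ), add(SSZ, SZ)))), not yet normal

Reduction:
  start: mul(add(SZ, SZ), add(SSZ, SZ))
  step 1: mul(S(add(Z, SZ)), add(SSZ, SZ))
  step 2: add(add(SSZ, SZ), mul(add(Z, SZ), add(SSZ, SZ)))
  step 3: add(S(add(SZ, SZ)), mul(add(Z, SZ), add(SSZ, SZ)))
  step 4: S(add(add(SZ, SZ), mul(add(Z, SZ), add(SSZ, SZ))))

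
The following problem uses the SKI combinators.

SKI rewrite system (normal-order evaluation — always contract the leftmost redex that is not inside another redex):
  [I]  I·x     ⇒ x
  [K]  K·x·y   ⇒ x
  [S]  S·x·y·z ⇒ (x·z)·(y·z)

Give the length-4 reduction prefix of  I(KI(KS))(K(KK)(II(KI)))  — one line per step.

  start: I(KI(KS))(K(KK)(II(KI)))
  [1] KI(KS)(K(KK)(II(KI)))
  [2] I(K(KK)(II(KI)))
  [3] K(KK)(II(KI))
  [4] KK

Answer: after 4 steps: KK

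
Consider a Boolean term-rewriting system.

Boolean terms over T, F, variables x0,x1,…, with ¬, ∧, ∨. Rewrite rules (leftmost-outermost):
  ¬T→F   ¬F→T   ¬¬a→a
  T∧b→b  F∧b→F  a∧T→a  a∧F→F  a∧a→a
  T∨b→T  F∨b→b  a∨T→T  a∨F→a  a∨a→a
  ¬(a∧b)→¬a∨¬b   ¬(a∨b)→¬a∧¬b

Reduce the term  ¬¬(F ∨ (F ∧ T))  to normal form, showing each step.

Answer: normal form = F  (in 3 steps)

Reduction:
  start: ¬¬(F ∨ (F ∧ T))
  step 1: F ∨ (F ∧ T)
  step 2: F ∧ T
  step 3: F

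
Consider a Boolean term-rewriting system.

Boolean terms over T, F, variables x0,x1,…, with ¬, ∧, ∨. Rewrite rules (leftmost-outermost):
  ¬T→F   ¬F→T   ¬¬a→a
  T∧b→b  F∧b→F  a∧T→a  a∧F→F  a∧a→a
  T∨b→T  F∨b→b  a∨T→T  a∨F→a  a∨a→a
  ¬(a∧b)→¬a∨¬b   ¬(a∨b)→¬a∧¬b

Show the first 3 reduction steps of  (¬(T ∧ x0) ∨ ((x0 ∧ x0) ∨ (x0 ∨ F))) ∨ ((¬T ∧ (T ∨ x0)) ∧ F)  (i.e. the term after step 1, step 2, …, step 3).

Answer: after 3 steps: (¬x0 ∨ ((x0 ∧ x0) ∨ (x0 ∨ F))) ∨ ((¬T ∧ (T ∨ x0)) ∧ F)

Derivation:
  start: (¬(T ∧ x0) ∨ ((x0 ∧ x0) ∨ (x0 ∨ F))) ∨ ((¬T ∧ (T ∨ x0)) ∧ F)
  →1  ((¬T ∨ ¬x0) ∨ ((x0 ∧ x0) ∨ (x0 ∨ F))) ∨ ((¬T ∧ (T ∨ x0)) ∧ F)
  →2  ((F ∨ ¬x0) ∨ ((x0 ∧ x0) ∨ (x0 ∨ F))) ∨ ((¬T ∧ (T ∨ x0)) ∧ F)
  →3  (¬x0 ∨ ((x0 ∧ x0) ∨ (x0 ∨ F))) ∨ ((¬T ∧ (T ∨ x0)) ∧ F)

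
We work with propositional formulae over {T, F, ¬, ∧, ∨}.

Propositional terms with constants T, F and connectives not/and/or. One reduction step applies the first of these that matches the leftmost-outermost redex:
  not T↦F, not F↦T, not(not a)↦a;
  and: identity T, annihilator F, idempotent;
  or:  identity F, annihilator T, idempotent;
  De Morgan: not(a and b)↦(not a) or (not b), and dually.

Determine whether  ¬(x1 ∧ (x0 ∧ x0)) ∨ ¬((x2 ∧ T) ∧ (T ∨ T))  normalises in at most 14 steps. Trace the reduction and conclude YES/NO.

  start: ¬(x1 ∧ (x0 ∧ x0)) ∨ ¬((x2 ∧ T) ∧ (T ∨ T))
  →1  (¬x1 ∨ ¬(x0 ∧ x0)) ∨ ¬((x2 ∧ T) ∧ (T ∨ T))
  →2  (¬x1 ∨ (¬x0 ∨ ¬x0)) ∨ ¬((x2 ∧ T) ∧ (T ∨ T))
  →3  (¬x1 ∨ ¬x0) ∨ ¬((x2 ∧ T) ∧ (T ∨ T))
  →4  (¬x1 ∨ ¬x0) ∨ (¬(x2 ∧ T) ∨ ¬(T ∨ T))
  →5  (¬x1 ∨ ¬x0) ∨ ((¬x2 ∨ ¬T) ∨ ¬(T ∨ T))
  →6  (¬x1 ∨ ¬x0) ∨ ((¬x2 ∨ F) ∨ ¬(T ∨ T))
  →7  (¬x1 ∨ ¬x0) ∨ (¬x2 ∨ ¬(T ∨ T))
  →8  (¬x1 ∨ ¬x0) ∨ (¬x2 ∨ (¬T ∧ ¬T))
  →9  (¬x1 ∨ ¬x0) ∨ (¬x2 ∨ ¬T)
  →10  (¬x1 ∨ ¬x0) ∨ (¬x2 ∨ F)
  →11  (¬x1 ∨ ¬x0) ∨ ¬x2

Answer: YES — reaches normal form (¬x1 ∨ ¬x0) ∨ ¬x2 in 11 ≤ 14 steps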